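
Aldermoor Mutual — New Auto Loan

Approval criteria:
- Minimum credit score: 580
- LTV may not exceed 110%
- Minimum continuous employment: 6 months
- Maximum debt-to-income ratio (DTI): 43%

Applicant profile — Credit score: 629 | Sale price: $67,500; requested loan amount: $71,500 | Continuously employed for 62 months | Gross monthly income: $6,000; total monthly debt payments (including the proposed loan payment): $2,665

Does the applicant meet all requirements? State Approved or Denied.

Credit score 629 ≥ 580 (meets)
LTV = 71,500/67,500 = 105.9% ≤ 110%
Employment 62 ≥ 6 months
DTI: 2,665 ÷ 6,000 = 44.4%, exceeds the 43% cap
Fails on DTI.

Denied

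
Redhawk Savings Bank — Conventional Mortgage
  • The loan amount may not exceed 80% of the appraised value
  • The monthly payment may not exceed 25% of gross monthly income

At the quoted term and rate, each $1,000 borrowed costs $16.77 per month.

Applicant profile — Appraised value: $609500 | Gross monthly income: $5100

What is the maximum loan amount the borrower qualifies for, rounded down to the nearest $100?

Payment cap: 25% × $5,100 = $1,275/month.
At $16.77 per $1,000, that supports 1,275/16.77 × 1,000 ≈ $76,028 → $76,000.
LTV cap: 80% × $609,500 = $487,600 → $487,600.
Binding constraint: payment-to-income.

$76,000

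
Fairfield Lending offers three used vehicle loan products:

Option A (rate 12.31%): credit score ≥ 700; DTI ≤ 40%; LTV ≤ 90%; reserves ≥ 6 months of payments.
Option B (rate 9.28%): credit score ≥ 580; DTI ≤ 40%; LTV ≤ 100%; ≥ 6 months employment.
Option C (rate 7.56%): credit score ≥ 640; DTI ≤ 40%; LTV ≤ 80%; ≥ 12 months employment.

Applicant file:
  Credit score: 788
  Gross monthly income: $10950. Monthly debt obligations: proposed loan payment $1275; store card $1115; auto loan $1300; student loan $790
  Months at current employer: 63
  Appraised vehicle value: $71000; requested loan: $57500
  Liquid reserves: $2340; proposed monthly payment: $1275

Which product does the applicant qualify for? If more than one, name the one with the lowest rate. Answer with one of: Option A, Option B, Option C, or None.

Total debts = (1,275 + 1,115 + 1,300 + 790) = 4,480; DTI = 4,480/10,950 = 40.9%.
LTV = 57,500/71,000 = 81%.
Reserves = 2,340/1,275 = 1.8 months.
Option A: score 788 ≥ 700; DTI 40.9% > 40%; LTV 81% ≤ 90%; reserves 1.8 < 6 mo → does not qualify.
Option B: score 788 ≥ 580; DTI 40.9% > 40%; LTV 81% ≤ 100%; employment 63 ≥ 6 mo → does not qualify.
Option C: score 788 ≥ 640; DTI 40.9% > 40%; LTV 81% > 80%; employment 63 ≥ 12 mo → does not qualify.

None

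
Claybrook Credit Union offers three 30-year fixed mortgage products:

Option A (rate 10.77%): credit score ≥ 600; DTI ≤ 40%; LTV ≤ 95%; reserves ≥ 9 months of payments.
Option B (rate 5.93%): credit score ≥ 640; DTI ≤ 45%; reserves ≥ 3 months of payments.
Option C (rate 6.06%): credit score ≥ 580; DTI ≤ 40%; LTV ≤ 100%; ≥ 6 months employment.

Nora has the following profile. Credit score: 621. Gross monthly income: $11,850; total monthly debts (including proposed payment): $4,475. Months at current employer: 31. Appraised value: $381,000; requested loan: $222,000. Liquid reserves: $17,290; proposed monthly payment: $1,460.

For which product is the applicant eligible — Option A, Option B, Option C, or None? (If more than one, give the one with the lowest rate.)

DTI = 4,475/11,850 = 37.8%.
LTV = 222,000/381,000 = 58.3%.
Reserves = 17,290/1,460 = 11.8 months.
Option A: score 621 ≥ 600; DTI 37.8% ≤ 40%; LTV 58.3% ≤ 95%; reserves 11.8 ≥ 9 mo → qualifies.
Option B: score 621 < 640; DTI 37.8% ≤ 45%; reserves 11.8 ≥ 3 mo → does not qualify.
Option C: score 621 ≥ 580; DTI 37.8% ≤ 40%; LTV 58.3% ≤ 100%; employment 31 ≥ 6 mo → qualifies.
Qualifying: Option A, Option C. Lowest rate is 6.06% → Option C.

Option C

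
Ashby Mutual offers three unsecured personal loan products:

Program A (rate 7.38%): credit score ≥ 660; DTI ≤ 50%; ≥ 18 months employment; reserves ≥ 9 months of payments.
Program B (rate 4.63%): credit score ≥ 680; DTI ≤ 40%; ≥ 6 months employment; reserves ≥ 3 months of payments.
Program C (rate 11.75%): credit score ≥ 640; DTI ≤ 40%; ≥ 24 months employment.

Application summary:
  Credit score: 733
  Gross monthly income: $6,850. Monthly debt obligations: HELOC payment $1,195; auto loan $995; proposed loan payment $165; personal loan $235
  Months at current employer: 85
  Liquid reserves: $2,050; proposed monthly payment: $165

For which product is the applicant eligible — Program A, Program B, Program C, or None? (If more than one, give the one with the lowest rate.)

Total debts = (1,195 + 995 + 165 + 235) = 2,590; DTI = 2,590/6,850 = 37.8%.
Reserves = 2,050/165 = 12.4 months.
Program A: score 733 ≥ 660; DTI 37.8% ≤ 50%; employment 85 ≥ 18 mo; reserves 12.4 ≥ 9 mo → qualifies.
Program B: score 733 ≥ 680; DTI 37.8% ≤ 40%; employment 85 ≥ 6 mo; reserves 12.4 ≥ 3 mo → qualifies.
Program C: score 733 ≥ 640; DTI 37.8% ≤ 40%; employment 85 ≥ 24 mo → qualifies.
Qualifying: Program A, Program B, Program C. Lowest rate is 4.63% → Program B.

Program B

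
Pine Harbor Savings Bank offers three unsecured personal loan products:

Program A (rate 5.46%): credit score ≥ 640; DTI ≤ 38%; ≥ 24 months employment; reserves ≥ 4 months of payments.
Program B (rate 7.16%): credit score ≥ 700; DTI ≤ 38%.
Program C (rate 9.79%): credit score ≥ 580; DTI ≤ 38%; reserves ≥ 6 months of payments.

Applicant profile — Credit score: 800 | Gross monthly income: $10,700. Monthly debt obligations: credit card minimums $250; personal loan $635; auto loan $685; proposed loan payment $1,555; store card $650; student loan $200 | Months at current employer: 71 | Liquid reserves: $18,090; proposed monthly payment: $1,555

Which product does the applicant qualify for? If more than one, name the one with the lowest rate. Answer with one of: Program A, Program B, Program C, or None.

Program A

Total debts = (250 + 635 + 685 + 1,555 + 650 + 200) = 3,975; DTI = 3,975/10,700 = 37.1%.
Reserves = 18,090/1,555 = 11.6 months.
Program A: score 800 ≥ 640; DTI 37.1% ≤ 38%; employment 71 ≥ 24 mo; reserves 11.6 ≥ 4 mo → qualifies.
Program B: score 800 ≥ 700; DTI 37.1% ≤ 38% → qualifies.
Program C: score 800 ≥ 580; DTI 37.1% ≤ 38%; reserves 11.6 ≥ 6 mo → qualifies.
Qualifying: Program A, Program B, Program C. Lowest rate is 5.46% → Program A.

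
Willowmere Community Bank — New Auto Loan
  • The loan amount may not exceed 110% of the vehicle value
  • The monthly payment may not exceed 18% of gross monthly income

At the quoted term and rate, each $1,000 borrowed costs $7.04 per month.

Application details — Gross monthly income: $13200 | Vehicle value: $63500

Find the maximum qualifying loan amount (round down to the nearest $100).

Payment cap: 18% × $13,200 = $2,376/month.
At $7.04 per $1,000, that supports 2,376/7.04 × 1,000 ≈ $337,500 → $337,500.
LTV cap: 110% × $63,500 = $69,850 → $69,800.
Binding constraint: loan-to-value.

$69,800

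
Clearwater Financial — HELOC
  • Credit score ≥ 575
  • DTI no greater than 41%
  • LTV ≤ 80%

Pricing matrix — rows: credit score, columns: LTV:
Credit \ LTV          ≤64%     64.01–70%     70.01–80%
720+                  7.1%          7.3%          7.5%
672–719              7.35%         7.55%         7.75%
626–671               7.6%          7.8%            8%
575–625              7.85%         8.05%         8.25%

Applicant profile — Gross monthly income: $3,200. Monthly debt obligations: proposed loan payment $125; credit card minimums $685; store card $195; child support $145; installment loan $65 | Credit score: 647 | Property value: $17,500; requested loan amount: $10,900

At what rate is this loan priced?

Credit score 647 ≥ 575; Total monthly debts = (125 + 685 + 195 + 145 + 65) = 1,215. DTI: 1,215 ÷ 3,200 = 38%, within the 41% cap
Loan-to-value = 10,900/17,500 = 62.3% — pass (80% max)
Score 647 is in the 626–671 band; LTV 62.3% is in the ≤64% band → 7.6%.

7.6%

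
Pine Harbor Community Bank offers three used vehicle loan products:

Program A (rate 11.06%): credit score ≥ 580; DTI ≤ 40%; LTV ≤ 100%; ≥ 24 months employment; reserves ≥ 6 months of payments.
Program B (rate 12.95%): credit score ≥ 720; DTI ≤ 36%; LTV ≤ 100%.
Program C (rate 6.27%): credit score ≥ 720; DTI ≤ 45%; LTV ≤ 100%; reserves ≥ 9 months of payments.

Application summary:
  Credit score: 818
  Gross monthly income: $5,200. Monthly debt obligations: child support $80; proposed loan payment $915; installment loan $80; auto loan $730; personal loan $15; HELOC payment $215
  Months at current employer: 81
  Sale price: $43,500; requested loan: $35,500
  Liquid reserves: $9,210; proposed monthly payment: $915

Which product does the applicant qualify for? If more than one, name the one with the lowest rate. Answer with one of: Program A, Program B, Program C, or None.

Total debts = (80 + 915 + 80 + 730 + 15 + 215) = 2,035; DTI = 2,035/5,200 = 39.1%.
LTV = 35,500/43,500 = 81.6%.
Reserves = 9,210/915 = 10.1 months.
Program A: score 818 ≥ 580; DTI 39.1% ≤ 40%; LTV 81.6% ≤ 100%; employment 81 ≥ 24 mo; reserves 10.1 ≥ 6 mo → qualifies.
Program B: score 818 ≥ 720; DTI 39.1% > 36%; LTV 81.6% ≤ 100% → does not qualify.
Program C: score 818 ≥ 720; DTI 39.1% ≤ 45%; LTV 81.6% ≤ 100%; reserves 10.1 ≥ 9 mo → qualifies.
Qualifying: Program A, Program C. Lowest rate is 6.27% → Program C.

Program C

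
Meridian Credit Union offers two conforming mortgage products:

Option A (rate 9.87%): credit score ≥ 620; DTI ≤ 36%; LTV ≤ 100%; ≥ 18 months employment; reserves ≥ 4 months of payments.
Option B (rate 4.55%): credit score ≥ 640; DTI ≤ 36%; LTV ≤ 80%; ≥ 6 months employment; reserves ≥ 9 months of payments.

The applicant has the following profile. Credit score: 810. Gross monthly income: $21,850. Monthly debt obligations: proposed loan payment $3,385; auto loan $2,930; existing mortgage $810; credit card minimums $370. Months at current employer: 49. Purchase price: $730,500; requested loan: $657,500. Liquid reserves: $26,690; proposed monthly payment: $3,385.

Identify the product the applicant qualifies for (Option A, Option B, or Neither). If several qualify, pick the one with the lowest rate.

Option A

Total debts = (3,385 + 2,930 + 810 + 370) = 7,495; DTI = 7,495/21,850 = 34.3%.
LTV = 657,500/730,500 = 90%.
Reserves = 26,690/3,385 = 7.9 months.
Option A: score 810 ≥ 620; DTI 34.3% ≤ 36%; LTV 90% ≤ 100%; employment 49 ≥ 18 mo; reserves 7.9 ≥ 4 mo → qualifies.
Option B: score 810 ≥ 640; DTI 34.3% ≤ 36%; LTV 90% > 80%; employment 49 ≥ 6 mo; reserves 7.9 < 9 mo → does not qualify.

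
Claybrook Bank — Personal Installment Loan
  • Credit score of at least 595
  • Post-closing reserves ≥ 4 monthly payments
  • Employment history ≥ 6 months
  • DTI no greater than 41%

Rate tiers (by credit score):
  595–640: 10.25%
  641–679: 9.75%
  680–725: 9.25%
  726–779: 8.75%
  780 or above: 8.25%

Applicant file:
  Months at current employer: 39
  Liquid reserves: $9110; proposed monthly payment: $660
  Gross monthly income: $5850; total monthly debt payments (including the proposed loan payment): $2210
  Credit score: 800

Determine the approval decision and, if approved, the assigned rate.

Credit score 800 ≥ 595 (meets minimum)
DTI = 2,210/5,850 = 37.8% ≤ 41%
Reserves: 9,110 ÷ 660 = 13.8 months (meets 4-month minimum)
Employment 39 ≥ 6 months
All requirements met. Score 800 falls in the 780 or above tier → 8.25%.

Approved at 8.25%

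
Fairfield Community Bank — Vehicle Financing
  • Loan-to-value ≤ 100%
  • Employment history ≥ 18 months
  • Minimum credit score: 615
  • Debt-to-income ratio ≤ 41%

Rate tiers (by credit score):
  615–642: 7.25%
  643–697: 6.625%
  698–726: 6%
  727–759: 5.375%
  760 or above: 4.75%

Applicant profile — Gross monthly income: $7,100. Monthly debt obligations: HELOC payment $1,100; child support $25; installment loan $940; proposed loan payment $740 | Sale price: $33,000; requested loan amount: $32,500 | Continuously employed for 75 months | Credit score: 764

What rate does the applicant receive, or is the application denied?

Approved at 4.75%

Credit score 764 ≥ 615 (meets minimum)
LTV = 32,500/33,000 = 98.5% ≤ 100%
Total monthly debts = (1,100 + 25 + 940 + 740) = 2,805. Debt-to-income = 2,805/7,100 = 39.5% — meets 41% limit
Employment 75 ≥ 18 months
All requirements met. Score 764 falls in the 760 or above tier → 4.75%.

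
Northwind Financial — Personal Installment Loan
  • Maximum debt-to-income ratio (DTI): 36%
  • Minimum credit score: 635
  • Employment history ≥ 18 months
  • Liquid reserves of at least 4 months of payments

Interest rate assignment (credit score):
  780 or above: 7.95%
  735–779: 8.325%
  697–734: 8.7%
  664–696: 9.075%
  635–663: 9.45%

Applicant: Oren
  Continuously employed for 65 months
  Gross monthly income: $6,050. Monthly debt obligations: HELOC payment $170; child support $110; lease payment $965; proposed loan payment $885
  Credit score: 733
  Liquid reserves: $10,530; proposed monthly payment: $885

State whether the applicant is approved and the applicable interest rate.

Credit score 733 ≥ 635 (meets minimum)
Total monthly debts = (170 + 110 + 965 + 885) = 2,130. DTI: 2,130 ÷ 6,050 = 35.2%, within the 36% cap
Employment 65 ≥ 18 months
Reserves = 10,530/885 = 11.9 months ≥ 4
All requirements met. Score 733 falls in the 697–734 tier → 8.7%.

Approved at 8.7%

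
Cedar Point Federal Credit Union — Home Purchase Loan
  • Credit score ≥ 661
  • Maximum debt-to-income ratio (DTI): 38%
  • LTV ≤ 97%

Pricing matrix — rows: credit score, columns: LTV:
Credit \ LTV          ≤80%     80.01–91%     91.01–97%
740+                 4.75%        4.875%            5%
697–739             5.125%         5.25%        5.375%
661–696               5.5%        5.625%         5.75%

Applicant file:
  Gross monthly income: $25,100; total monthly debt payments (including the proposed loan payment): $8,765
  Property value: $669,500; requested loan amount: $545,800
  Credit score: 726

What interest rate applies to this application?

5.25%

Credit score 726 ≥ 661; DTI = 8,765/25,100 = 34.9% ≤ 38%
Loan-to-value = 545,800/669,500 = 81.5% — pass (97% max)
Score 726 is in the 697–739 band; LTV 81.5% is in the 80.01–91% band → 5.25%.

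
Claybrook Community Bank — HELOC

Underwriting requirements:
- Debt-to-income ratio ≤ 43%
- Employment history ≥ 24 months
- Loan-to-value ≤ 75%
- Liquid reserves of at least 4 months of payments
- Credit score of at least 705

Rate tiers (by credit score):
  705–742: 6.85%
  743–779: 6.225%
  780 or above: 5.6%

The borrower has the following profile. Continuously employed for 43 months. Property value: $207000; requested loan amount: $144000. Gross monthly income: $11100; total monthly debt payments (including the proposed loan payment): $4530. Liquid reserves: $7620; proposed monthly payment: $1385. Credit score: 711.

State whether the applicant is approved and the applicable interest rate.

Approved at 6.85%

Credit score 711 ≥ 705 (meets minimum)
Reserves = 7,620/1,385 = 5.5 months ≥ 4
LTV = 144,000/207,000 = 69.6% ≤ 75%
DTI: 4,530 ÷ 11,100 = 40.8%, within the 43% cap
Employment 43 ≥ 24 months
All requirements met. Score 711 falls in the 705–742 tier → 6.85%.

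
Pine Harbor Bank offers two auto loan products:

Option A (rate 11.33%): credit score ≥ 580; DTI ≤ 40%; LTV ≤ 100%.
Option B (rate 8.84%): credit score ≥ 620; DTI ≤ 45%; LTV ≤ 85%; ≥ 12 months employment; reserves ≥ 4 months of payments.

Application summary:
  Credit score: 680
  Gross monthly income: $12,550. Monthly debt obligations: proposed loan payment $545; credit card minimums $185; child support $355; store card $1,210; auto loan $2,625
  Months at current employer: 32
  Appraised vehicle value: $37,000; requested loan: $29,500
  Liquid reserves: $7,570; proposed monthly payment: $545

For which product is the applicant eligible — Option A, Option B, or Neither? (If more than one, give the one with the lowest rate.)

Total debts = (545 + 185 + 355 + 1,210 + 2,625) = 4,920; DTI = 4,920/12,550 = 39.2%.
LTV = 29,500/37,000 = 79.7%.
Reserves = 7,570/545 = 13.9 months.
Option A: score 680 ≥ 580; DTI 39.2% ≤ 40%; LTV 79.7% ≤ 100% → qualifies.
Option B: score 680 ≥ 620; DTI 39.2% ≤ 45%; LTV 79.7% ≤ 85%; employment 32 ≥ 12 mo; reserves 13.9 ≥ 4 mo → qualifies.
Qualifying: Option A, Option B. Lowest rate is 8.84% → Option B.

Option B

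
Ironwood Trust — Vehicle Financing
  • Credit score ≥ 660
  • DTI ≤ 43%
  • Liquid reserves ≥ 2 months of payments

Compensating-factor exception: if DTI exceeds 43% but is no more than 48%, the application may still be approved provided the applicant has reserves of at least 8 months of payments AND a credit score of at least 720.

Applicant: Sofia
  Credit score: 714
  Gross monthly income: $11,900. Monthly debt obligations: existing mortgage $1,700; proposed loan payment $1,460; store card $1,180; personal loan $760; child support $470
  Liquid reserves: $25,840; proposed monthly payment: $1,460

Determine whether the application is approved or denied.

Credit score 714 ≥ 660 (meets base)
Total debts = (1,700 + 1,460 + 1,180 + 760 + 470) = 5,570. DTI: 5,570 ÷ 11,900 = 46.8%, over the 43% base limit.
Reserves: 25,840 ÷ 1,460 = 17.7 months (meets 2-month minimum)
46.8% falls in the override range (43%–48%), so the compensating-factor test applies.
Reserves 17.7 ≥ 8 months; credit score 714 < 720.
Override conditions not both satisfied; exception does not apply.

Denied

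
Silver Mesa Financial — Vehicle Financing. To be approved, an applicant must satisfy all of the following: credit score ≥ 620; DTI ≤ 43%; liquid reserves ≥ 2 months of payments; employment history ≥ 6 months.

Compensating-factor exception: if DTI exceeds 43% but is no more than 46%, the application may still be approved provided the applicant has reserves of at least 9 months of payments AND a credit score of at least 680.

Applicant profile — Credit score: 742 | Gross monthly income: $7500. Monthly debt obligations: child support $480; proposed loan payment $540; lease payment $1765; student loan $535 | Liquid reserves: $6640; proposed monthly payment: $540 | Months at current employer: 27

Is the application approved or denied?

Approved

Credit score 742 ≥ 620 (meets base)
Total debts = (480 + 540 + 1,765 + 535) = 3,320. DTI = 3,320/7,500 = 44.3% > 43% — standard DTI limit exceeded.
Reserves = 6,640/540 = 12.3 months ≥ 2
Employment 27 ≥ 6 months
44.3% falls in the override range (43%–46%), so the compensating-factor test applies.
Reserves 12.3 ≥ 9 months; credit score 742 ≥ 680.
Both compensating conditions met → exception applies.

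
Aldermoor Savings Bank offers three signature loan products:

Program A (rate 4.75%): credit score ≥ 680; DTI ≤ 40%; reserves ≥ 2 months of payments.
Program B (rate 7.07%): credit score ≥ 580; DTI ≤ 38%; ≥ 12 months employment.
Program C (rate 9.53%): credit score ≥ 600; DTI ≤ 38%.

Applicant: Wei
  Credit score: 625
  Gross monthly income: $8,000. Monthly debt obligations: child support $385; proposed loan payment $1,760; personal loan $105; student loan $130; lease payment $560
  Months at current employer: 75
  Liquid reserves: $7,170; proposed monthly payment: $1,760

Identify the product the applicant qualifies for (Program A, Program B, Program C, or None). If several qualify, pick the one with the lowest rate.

Program B

Total debts = (385 + 1,760 + 105 + 130 + 560) = 2,940; DTI = 2,940/8,000 = 36.8%.
Reserves = 7,170/1,760 = 4.1 months.
Program A: score 625 < 680; DTI 36.8% ≤ 40%; reserves 4.1 ≥ 2 mo → does not qualify.
Program B: score 625 ≥ 580; DTI 36.8% ≤ 38%; employment 75 ≥ 12 mo → qualifies.
Program C: score 625 ≥ 600; DTI 36.8% ≤ 38% → qualifies.
Qualifying: Program B, Program C. Lowest rate is 7.07% → Program B.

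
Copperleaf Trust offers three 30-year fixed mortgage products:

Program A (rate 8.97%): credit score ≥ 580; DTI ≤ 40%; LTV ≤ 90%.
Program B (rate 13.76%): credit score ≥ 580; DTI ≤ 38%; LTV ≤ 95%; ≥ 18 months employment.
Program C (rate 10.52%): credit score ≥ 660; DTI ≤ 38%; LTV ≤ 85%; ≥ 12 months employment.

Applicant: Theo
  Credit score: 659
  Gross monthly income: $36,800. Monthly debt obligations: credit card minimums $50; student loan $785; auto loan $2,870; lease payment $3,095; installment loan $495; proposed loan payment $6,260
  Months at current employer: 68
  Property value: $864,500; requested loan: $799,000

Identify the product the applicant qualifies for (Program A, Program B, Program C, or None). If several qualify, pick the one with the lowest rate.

Program B

Total debts = (50 + 785 + 2,870 + 3,095 + 495 + 6,260) = 13,555; DTI = 13,555/36,800 = 36.8%.
LTV = 799,000/864,500 = 92.4%.
Program A: score 659 ≥ 580; DTI 36.8% ≤ 40%; LTV 92.4% > 90% → does not qualify.
Program B: score 659 ≥ 580; DTI 36.8% ≤ 38%; LTV 92.4% ≤ 95%; employment 68 ≥ 18 mo → qualifies.
Program C: score 659 < 660; DTI 36.8% ≤ 38%; LTV 92.4% > 85%; employment 68 ≥ 12 mo → does not qualify.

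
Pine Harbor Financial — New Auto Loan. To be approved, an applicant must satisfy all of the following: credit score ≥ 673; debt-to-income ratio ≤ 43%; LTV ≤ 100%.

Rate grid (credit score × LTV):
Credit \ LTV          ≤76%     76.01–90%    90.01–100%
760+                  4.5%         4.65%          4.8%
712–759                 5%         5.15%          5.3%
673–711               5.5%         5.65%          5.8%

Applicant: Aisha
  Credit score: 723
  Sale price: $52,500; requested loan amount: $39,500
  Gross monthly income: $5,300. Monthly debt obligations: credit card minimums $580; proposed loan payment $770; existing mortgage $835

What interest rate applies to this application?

Credit score 723 ≥ 673; Total monthly debts = (580 + 770 + 835) = 2,185. DTI: 2,185 ÷ 5,300 = 41.2%, within the 43% cap
Loan-to-value = 39,500/52,500 = 75.2% — pass (100% max)
Credit 723 → row 712–759; LTV 75.2% → column ≤76%. Grid cell → 5%.

5%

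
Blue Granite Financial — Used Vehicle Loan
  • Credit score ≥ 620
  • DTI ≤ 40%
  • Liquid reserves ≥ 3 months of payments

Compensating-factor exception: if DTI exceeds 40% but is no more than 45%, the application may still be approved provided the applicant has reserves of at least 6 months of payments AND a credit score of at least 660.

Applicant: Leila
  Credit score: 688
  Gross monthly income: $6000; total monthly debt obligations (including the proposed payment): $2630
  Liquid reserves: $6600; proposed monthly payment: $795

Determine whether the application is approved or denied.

Approved

Credit score 688 ≥ 620 (meets base)
DTI: 2,630 ÷ 6,000 = 43.8%, over the 40% base limit.
Liquid reserves cover 6,600/795 = 8.3 months — ≥ 3 required
DTI 43.8% is within the 40%–45% exception band; checking compensating factors.
Override check — reserves: 8.3 mo (ok); score: 688 (ok).
Both override conditions satisfied; DTI exception granted.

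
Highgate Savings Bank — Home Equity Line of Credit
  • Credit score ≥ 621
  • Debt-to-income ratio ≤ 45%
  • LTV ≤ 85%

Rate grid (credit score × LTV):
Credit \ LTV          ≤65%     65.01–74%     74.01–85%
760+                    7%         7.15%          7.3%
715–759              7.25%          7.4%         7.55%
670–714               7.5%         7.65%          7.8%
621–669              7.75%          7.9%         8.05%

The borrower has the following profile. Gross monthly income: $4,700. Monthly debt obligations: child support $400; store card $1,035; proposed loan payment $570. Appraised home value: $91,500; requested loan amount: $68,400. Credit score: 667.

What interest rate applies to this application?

8.05%

Credit score 667 ≥ 621; Total monthly debts = (400 + 1,035 + 570) = 2,005. DTI: 2,005 ÷ 4,700 = 42.7%, within the 45% cap
LTV = 68,400/91,500 = 74.8% ≤ 85%
Score 667 is in the 621–669 band; LTV 74.8% is in the 74.01–85% band → 8.05%.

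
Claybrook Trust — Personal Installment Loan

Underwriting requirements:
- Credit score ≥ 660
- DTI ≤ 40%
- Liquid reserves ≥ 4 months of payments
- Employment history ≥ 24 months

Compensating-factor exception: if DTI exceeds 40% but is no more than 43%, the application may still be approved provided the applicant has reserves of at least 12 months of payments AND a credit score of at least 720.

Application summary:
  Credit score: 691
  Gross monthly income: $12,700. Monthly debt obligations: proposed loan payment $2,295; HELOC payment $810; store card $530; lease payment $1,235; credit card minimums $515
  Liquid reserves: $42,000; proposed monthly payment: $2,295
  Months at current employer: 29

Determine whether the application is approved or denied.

Denied

Credit score 691 ≥ 660 (meets base)
Total debts = (2,295 + 810 + 530 + 1,235 + 515) = 5,385. DTI: 5,385 ÷ 12,700 = 42.4%, over the 40% base limit.
Reserves = 42,000/2,295 = 18.3 months ≥ 4
Employment 29 ≥ 24 months
42.4% falls in the override range (40%–43%), so the compensating-factor test applies.
Override check — reserves: 18.3 mo (ok); score: 691 (below 720).
Override conditions not both satisfied; exception does not apply.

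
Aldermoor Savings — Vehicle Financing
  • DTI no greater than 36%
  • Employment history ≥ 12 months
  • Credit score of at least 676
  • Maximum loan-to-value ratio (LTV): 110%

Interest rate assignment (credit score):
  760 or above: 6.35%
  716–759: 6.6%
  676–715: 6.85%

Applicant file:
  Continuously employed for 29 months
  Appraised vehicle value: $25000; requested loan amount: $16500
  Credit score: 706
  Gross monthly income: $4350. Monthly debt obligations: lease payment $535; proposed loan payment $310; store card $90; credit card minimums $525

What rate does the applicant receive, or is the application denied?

Approved at 6.85%

Credit score 706 ≥ 676 (meets minimum)
Loan-to-value = 16,500/25,000 = 66% — pass (110% max)
Employment 29 ≥ 12 months
Total monthly debts = (535 + 310 + 90 + 525) = 1,460. Debt-to-income = 1,460/4,350 = 33.6% — meets 36% limit
All requirements met. Score 706 falls in the 676–715 tier → 6.85%.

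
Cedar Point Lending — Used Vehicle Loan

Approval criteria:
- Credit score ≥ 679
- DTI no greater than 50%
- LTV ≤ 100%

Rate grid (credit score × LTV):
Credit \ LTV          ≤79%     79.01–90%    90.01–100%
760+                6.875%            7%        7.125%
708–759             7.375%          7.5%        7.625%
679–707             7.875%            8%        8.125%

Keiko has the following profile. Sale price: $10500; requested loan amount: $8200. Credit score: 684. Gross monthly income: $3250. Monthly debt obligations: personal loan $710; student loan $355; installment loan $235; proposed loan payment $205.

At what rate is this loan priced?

Credit score 684 ≥ 679; Total monthly debts = (710 + 355 + 235 + 205) = 1,505. DTI: 1,505 ÷ 3,250 = 46.3%, within the 50% cap
Loan-to-value = 8,200/10,500 = 78.1% — pass (100% max)
Credit 684 → row 679–707; LTV 78.1% → column ≤79%. Grid cell → 7.875%.

7.875%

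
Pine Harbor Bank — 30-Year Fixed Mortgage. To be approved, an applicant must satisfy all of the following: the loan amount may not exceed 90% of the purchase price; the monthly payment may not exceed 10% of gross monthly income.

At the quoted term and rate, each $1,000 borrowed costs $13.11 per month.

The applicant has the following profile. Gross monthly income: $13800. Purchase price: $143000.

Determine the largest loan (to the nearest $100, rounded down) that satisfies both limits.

$105,200

Payment cap: 10% × $13,800 = $1,380/month.
At $13.11 per $1,000, that supports 1,380/13.11 × 1,000 ≈ $105,263 → $105,200.
LTV cap: 90% × $143,000 = $128,700 → $128,700.
Binding constraint: payment-to-income.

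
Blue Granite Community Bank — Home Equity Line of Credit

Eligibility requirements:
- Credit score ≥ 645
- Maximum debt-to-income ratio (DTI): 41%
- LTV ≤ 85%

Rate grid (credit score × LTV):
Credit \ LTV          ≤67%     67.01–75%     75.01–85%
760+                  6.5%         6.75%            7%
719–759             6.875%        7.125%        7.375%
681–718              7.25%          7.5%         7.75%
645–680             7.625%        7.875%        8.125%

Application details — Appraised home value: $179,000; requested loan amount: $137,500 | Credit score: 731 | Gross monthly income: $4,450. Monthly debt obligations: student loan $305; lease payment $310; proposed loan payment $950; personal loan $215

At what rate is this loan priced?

Credit score 731 ≥ 645; Total monthly debts = (305 + 310 + 950 + 215) = 1,780. DTI: 1,780 ÷ 4,450 = 40%, within the 41% cap
LTV: 137,500 ÷ 179,000 = 76.8%, within 85% cap
Score 731 is in the 719–759 band; LTV 76.8% is in the 75.01–85% band → 7.375%.

7.375%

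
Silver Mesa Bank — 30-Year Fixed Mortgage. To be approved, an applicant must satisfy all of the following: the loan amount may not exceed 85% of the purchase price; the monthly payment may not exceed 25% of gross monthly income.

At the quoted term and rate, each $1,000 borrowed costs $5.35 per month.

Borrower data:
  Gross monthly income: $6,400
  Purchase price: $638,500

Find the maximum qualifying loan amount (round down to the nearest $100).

Payment cap: 25% × $6,400 = $1,600/month.
At $5.35 per $1,000, that supports 1,600/5.35 × 1,000 ≈ $299,065 → $299,000.
LTV cap: 85% × $638,500 = $542,725 → $542,700.
Binding constraint: payment-to-income.

$299,000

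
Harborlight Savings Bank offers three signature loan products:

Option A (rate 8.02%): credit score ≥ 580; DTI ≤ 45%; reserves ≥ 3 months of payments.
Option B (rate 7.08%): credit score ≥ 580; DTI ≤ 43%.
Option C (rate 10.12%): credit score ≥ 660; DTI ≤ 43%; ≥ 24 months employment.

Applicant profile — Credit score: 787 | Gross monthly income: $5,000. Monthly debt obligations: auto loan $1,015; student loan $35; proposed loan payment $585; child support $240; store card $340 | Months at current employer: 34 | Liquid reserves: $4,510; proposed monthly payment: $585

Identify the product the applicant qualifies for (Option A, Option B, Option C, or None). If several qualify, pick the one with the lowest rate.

Total debts = (1,015 + 35 + 585 + 240 + 340) = 2,215; DTI = 2,215/5,000 = 44.3%.
Reserves = 4,510/585 = 7.7 months.
Option A: score 787 ≥ 580; DTI 44.3% ≤ 45%; reserves 7.7 ≥ 3 mo → qualifies.
Option B: score 787 ≥ 580; DTI 44.3% > 43% → does not qualify.
Option C: score 787 ≥ 660; DTI 44.3% > 43%; employment 34 ≥ 24 mo → does not qualify.

Option A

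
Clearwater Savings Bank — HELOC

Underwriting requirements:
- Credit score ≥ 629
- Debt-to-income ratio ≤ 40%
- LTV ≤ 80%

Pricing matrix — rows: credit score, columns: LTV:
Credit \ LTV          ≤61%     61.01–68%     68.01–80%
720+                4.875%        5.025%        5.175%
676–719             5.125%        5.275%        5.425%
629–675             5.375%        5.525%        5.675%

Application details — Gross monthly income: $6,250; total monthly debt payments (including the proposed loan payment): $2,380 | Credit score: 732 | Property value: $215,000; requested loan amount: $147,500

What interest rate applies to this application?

Credit score 732 ≥ 629; DTI: 2,380 ÷ 6,250 = 38.1%, within the 40% cap
LTV = 147,500/215,000 = 68.6% ≤ 80%
Score 732 is in the 720+ band; LTV 68.6% is in the 68.01–80% band → 5.175%.

5.175%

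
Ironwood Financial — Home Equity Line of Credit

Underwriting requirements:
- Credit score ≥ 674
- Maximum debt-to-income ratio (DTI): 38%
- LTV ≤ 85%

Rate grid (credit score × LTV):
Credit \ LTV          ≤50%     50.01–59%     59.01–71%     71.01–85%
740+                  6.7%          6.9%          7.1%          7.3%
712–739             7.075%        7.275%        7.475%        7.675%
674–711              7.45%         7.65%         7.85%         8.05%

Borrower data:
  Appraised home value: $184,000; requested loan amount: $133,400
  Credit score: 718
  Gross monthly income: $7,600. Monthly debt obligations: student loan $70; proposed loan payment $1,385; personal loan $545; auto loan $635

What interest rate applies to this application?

Credit score 718 ≥ 674; Total monthly debts = (70 + 1,385 + 545 + 635) = 2,635. DTI: 2,635 ÷ 7,600 = 34.7%, within the 38% cap
Loan-to-value = 133,400/184,000 = 72.5% — pass (85% max)
Row: 718 falls in 712–739. Column: 72.5% falls in 71.01–85%. Rate = 7.675%.

7.675%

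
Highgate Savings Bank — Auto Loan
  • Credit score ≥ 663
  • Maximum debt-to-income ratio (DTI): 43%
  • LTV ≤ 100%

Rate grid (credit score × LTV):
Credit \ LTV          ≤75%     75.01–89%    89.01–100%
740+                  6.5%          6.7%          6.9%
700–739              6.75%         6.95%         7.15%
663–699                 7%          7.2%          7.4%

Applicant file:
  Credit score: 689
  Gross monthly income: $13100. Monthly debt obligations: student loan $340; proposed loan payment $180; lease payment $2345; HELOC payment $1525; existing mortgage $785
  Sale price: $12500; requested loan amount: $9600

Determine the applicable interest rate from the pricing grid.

Credit score 689 ≥ 663; Total monthly debts = (340 + 180 + 2,345 + 1,525 + 785) = 5,175. DTI: 5,175 ÷ 13,100 = 39.5%, within the 43% cap
LTV: 9,600 ÷ 12,500 = 76.8%, within 100% cap
Credit 689 → row 663–699; LTV 76.8% → column 75.01–89%. Grid cell → 7.2%.

7.2%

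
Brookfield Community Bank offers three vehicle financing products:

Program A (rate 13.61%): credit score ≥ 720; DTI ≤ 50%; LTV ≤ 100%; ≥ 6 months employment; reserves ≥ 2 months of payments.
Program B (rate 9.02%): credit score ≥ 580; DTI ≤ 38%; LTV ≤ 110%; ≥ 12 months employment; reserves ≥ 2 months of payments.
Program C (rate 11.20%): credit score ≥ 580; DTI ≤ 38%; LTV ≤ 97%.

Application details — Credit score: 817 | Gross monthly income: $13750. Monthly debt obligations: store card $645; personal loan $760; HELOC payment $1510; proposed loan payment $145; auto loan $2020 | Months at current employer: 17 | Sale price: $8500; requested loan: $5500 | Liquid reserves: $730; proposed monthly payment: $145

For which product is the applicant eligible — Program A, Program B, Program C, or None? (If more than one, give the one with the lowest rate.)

Total debts = (645 + 760 + 1,510 + 145 + 2,020) = 5,080; DTI = 5,080/13,750 = 36.9%.
LTV = 5,500/8,500 = 64.7%.
Reserves = 730/145 = 5.0 months.
Program A: score 817 ≥ 720; DTI 36.9% ≤ 50%; LTV 64.7% ≤ 100%; employment 17 ≥ 6 mo; reserves 5.0 ≥ 2 mo → qualifies.
Program B: score 817 ≥ 580; DTI 36.9% ≤ 38%; LTV 64.7% ≤ 110%; employment 17 ≥ 12 mo; reserves 5.0 ≥ 2 mo → qualifies.
Program C: score 817 ≥ 580; DTI 36.9% ≤ 38%; LTV 64.7% ≤ 97% → qualifies.
Qualifying: Program A, Program B, Program C. Lowest rate is 9.02% → Program B.

Program B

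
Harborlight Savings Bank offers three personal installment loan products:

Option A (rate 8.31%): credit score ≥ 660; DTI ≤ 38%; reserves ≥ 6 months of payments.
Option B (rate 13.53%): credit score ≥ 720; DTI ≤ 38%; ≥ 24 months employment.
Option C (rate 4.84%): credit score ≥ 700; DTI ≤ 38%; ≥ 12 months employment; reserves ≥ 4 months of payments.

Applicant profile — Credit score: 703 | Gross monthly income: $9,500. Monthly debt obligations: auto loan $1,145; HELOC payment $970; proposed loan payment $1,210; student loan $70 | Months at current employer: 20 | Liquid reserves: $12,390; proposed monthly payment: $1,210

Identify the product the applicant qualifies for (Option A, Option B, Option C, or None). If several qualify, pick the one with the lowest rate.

Option C

Total debts = (1,145 + 970 + 1,210 + 70) = 3,395; DTI = 3,395/9,500 = 35.7%.
Reserves = 12,390/1,210 = 10.2 months.
Option A: score 703 ≥ 660; DTI 35.7% ≤ 38%; reserves 10.2 ≥ 6 mo → qualifies.
Option B: score 703 < 720; DTI 35.7% ≤ 38%; employment 20 < 24 mo → does not qualify.
Option C: score 703 ≥ 700; DTI 35.7% ≤ 38%; employment 20 ≥ 12 mo; reserves 10.2 ≥ 4 mo → qualifies.
Qualifying: Option A, Option C. Lowest rate is 4.84% → Option C.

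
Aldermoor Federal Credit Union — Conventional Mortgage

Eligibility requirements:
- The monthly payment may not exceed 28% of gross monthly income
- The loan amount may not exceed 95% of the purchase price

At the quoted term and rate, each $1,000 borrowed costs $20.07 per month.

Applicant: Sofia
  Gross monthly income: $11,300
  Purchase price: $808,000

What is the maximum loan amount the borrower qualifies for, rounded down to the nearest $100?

Payment cap: 28% × $11,300 = $3,164/month.
At $20.07 per $1,000, that supports 3,164/20.07 × 1,000 ≈ $157,648 → $157,600.
LTV cap: 95% × $808,000 = $767,600 → $767,600.
Binding constraint: payment-to-income.

$157,600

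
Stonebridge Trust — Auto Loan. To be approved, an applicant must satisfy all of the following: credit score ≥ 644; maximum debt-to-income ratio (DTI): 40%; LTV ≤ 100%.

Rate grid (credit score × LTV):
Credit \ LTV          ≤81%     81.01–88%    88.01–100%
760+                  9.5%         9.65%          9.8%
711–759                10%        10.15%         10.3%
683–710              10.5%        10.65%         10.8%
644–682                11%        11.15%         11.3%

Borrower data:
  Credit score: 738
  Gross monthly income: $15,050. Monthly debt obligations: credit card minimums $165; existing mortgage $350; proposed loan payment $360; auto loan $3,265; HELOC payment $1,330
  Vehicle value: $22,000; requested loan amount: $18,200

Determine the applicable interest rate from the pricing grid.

Credit score 738 ≥ 644; Total monthly debts = (165 + 350 + 360 + 3,265 + 1,330) = 5,470. Debt-to-income = 5,470/15,050 = 36.3% — meets 40% limit
Loan-to-value = 18,200/22,000 = 82.7% — pass (100% max)
Score 738 is in the 711–759 band; LTV 82.7% is in the 81.01–88% band → 10.15%.

10.15%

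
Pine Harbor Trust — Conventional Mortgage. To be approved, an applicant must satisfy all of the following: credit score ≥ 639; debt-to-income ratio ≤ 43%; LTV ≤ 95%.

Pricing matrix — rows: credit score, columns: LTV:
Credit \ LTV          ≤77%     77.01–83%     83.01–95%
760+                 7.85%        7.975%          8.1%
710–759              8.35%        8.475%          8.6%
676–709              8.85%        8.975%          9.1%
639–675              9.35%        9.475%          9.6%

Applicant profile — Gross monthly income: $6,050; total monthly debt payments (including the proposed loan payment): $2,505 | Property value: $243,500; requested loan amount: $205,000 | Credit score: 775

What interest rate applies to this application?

8.1%

Credit score 775 ≥ 639; DTI: 2,505 ÷ 6,050 = 41.4%, within the 43% cap
Loan-to-value = 205,000/243,500 = 84.2% — pass (95% max)
Score 775 is in the 760+ band; LTV 84.2% is in the 83.01–95% band → 8.1%.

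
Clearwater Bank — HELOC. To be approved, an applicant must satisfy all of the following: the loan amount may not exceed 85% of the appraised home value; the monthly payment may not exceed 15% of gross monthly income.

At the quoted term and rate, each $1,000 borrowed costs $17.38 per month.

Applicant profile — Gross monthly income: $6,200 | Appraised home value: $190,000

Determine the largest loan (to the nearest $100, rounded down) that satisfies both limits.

Payment cap: 15% × $6,200 = $930/month.
At $17.38 per $1,000, that supports 930/17.38 × 1,000 ≈ $53,509 → $53,500.
LTV cap: 85% × $190,000 = $161,500 → $161,500.
Binding constraint: payment-to-income.

$53,500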